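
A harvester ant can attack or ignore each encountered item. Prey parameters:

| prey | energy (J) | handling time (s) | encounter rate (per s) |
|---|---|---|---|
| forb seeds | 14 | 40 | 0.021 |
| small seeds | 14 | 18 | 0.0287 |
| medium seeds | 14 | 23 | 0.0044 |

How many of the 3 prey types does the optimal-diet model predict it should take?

Profitabilities (E/h, J/s): small seeds 0.778, medium seeds 0.609, forb seeds 0.35. Add prey in this order while the next type's profitability exceeds the intake rate on those already taken.
Rate on top 1: 0.2649. medium seeds: 0.609 > 0.2649 → include.
Rate on top 2: 0.2864. forb seeds: 0.35 > 0.2864 → include.
Optimal diet: small seeds, medium seeds, forb seeds — 3 of 3 types.

3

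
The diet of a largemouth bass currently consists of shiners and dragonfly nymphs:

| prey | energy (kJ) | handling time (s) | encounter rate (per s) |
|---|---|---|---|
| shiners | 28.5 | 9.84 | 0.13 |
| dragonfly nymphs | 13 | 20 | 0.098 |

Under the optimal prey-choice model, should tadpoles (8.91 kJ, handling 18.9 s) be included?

On shiners and dragonfly nymphs alone, R = ΣλE/(1+Σλh) = 4.979/4.239 = 1.175 kJ/s.
tadpoles: E/h = 8.91/18.9 = 0.4714 kJ/s.
Since 0.4714 < R, time spent handling tadpoles is better spent searching.

No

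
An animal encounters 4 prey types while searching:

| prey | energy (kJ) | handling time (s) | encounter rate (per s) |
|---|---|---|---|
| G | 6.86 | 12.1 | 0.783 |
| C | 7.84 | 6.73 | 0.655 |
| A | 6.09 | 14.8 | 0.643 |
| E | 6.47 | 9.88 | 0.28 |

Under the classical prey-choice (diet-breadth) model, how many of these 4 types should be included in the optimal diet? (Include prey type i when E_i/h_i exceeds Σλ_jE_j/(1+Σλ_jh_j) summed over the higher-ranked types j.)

1

E/h in descending order: C 1.16, E 0.655, G 0.567, A 0.411 kJ/s. The optimal diet is the largest prefix of this list for which every included type satisfies E_i/h_i > R on the types above it.
Rate on top 1: 0.9495. E: 0.655 < 0.9495 → exclude; stop.
Optimal diet: C — 1 of 4 types.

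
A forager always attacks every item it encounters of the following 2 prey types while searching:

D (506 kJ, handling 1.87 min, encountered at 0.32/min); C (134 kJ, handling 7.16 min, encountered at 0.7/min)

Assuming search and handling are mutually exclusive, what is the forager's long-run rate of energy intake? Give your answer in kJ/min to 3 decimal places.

38.684 kJ/min

R = Σλ_iE_i / (1 + Σλ_ih_i)
Numerator: 0.32×506 + 0.7×134 = 255.7
Denominator: 1 + 0.32×1.87 + 0.7×7.16 = 6.61
R = 255.7/6.61 = 38.68 kJ/min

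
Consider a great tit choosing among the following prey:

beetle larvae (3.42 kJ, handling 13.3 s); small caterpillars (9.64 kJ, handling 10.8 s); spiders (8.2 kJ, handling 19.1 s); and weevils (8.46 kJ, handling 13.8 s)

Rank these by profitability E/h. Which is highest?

small caterpillars

Profitability E/h (kJ/s): beetle larvae = 3.42/13.3 = 0.257, small caterpillars = 9.64/10.8 = 0.893, spiders = 8.2/19.1 = 0.429, weevils = 8.46/13.8 = 0.613.
Ranked: small caterpillars > weevils > spiders > beetle larvae.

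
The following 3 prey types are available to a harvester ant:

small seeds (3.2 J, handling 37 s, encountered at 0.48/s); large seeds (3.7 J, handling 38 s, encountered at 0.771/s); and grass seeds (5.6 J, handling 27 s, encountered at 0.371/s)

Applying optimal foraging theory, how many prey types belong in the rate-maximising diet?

E/h in descending order: grass seeds 0.207, large seeds 0.0974, small seeds 0.0865 J/s. The optimal diet is the largest prefix of this list for which every included type satisfies E_i/h_i > R on the types above it.
Rate on top 1: 0.1886. large seeds: 0.0974 < 0.1886 → exclude; stop.
Optimal diet: grass seeds — 1 of 3 types.

1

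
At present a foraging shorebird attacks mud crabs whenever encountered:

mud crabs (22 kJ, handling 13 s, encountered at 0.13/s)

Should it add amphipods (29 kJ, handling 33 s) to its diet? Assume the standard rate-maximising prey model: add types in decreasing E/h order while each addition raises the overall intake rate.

No

Current rate: (0.13×22)/(1 + 0.13×13) = 1.063 kJ/s.
amphipods: E/h = 29/33 = 0.8788 kJ/s.
Since 0.8788 < R, time spent handling amphipods is better spent searching.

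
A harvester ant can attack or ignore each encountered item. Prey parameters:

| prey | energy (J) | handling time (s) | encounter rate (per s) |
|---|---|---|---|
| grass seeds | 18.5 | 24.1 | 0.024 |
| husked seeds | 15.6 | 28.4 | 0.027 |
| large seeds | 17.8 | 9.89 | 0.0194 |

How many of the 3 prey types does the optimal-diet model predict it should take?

3

E/h in descending order: large seeds 1.8, grass seeds 0.768, husked seeds 0.549 J/s. The optimal diet is the largest prefix of this list for which every included type satisfies E_i/h_i > R on the types above it.
Rate on top 1: 0.2897. grass seeds: 0.768 > 0.2897 → include.
Rate on top 2: 0.4459. husked seeds: 0.549 > 0.4459 → include.
Optimal diet: large seeds, grass seeds, husked seeds — 3 of 3 types.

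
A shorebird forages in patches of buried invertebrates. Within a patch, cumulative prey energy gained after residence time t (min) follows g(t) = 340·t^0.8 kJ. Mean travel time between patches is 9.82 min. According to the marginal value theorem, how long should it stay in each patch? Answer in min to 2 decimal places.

Optimal t* satisfies g'(t*) = g(t*)/(T + t*).
g'(t) = 0.8·340·t^-0.2. Setting 0.8·340·t^-0.2 = 340·t^0.8/(9.82+t) gives 0.8(9.82+t) = t, so 0.20·t = 0.8×9.82.
t* = 0.8×9.82/0.20 = 39.28 min.

39.28 min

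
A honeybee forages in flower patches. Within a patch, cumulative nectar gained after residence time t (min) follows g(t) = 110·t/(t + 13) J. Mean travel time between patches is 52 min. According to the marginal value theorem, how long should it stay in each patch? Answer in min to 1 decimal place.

26.0 min

By the marginal value theorem, leave when the instantaneous gain rate g'(t) equals the habitat-wide average g(t)/(T + t).
g'(t) = 110·13/(t + 13)². Setting 110·13/(t+13)² = 110t/[(t+13)(52+t)] gives 13(52+t) = t(t+13), so t² = 13×52 = 676.
t* = √676 = 26 min.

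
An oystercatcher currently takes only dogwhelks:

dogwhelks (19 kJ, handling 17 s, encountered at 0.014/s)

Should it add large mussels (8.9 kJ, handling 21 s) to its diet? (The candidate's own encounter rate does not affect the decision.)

Current rate: (0.014×19)/(1 + 0.014×17) = 0.2149 kJ/s.
large mussels: E/h = 8.9/21 = 0.4238 kJ/s.
Since 0.4238 > R, including large mussels increases the long-run rate.

Yes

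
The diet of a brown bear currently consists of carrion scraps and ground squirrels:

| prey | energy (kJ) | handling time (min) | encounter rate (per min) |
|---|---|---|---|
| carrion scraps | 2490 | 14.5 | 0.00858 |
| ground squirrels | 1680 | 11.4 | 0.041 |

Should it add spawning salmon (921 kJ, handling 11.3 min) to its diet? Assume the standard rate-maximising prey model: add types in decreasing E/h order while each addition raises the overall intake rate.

Yes

Intake rate on the current diet: R = (0.00858×2490 + 0.041×1680) / (1 + 0.00858×14.5 + 0.041×11.4) = 90.24/1.592 = 56.69 kJ/min.
Profitability of spawning salmon: 921/11.3 = 81.5 kJ/min.
81.5 > 56.69, so adding spawning salmon raises the average — include it.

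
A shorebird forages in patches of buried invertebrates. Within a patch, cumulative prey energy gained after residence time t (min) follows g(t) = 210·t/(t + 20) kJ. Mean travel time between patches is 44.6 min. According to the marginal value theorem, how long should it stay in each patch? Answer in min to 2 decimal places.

Maximise g(t)/(T+t): set derivative to zero → g'(t)(T+t) = g(t).
g'(t) = 210·20/(t + 20)². Setting 210·20/(t+20)² = 210t/[(t+20)(44.6+t)] gives 20(44.6+t) = t(t+20), so t² = 20×44.6 = 892.
t* = √892 = 29.87 min.

29.87 min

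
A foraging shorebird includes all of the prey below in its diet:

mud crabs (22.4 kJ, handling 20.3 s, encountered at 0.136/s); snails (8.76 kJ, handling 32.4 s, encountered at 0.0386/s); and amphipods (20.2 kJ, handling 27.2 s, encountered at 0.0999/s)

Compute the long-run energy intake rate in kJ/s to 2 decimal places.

R = (0.136×22.4 + 0.0386×8.76 + 0.0999×20.2) / (1 + 0.136×20.3 + 0.0386×32.4 + 0.0999×27.2) = 5.403/7.729 = 0.699 kJ/s.

0.70 kJ/s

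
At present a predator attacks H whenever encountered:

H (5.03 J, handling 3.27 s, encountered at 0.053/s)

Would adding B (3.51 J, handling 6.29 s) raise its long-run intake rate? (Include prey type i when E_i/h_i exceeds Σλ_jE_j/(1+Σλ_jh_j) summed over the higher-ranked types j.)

On H alone, R = ΣλE/(1+Σλh) = 0.2666/1.173 = 0.2272 J/s.
Profitability of B: 3.51/6.29 = 0.558 J/s.
Since 0.558 > R, including B increases the long-run rate.

Yes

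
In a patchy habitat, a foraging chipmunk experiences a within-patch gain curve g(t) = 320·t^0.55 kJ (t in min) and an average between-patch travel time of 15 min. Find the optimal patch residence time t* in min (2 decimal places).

Optimal t* satisfies g'(t*) = g(t*)/(T + t*).
g'(t) = 0.55·320·t^-0.45. Setting 0.55·320·t^-0.45 = 320·t^0.55/(15+t) gives 0.55(15+t) = t, so 0.45·t = 0.55×15.
t* = 0.55×15/0.45 = 18.33 min.

18.33 min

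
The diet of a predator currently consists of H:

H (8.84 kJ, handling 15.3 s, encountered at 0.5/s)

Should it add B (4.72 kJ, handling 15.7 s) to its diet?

No

Intake rate on the current diet: R = (0.5×8.84) / (1 + 0.5×15.3) = 4.42/8.65 = 0.511 kJ/s.
B: E/h = 4.72/15.7 = 0.3006 kJ/s.
0.3006 < 0.511, so adding B would lower the average — exclude it.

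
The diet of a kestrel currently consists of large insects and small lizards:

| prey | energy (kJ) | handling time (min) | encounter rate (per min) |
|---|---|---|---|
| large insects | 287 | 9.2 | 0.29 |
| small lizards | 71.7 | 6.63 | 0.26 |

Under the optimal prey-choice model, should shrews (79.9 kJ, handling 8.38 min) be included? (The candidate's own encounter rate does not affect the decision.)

No

On large insects and small lizards alone, R = ΣλE/(1+Σλh) = 101.9/5.392 = 18.89 kJ/min.
shrews: E/h = 79.9/8.38 = 9.535 kJ/min.
Since 9.535 < R, time spent handling shrews is better spent searching.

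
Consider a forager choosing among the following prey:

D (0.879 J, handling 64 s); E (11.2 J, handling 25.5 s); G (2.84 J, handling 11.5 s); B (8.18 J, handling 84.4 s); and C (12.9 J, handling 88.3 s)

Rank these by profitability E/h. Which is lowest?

In descending order of E/h:
E: 11.2/25.5 = 0.439 J/s
G: 2.84/11.5 = 0.247 J/s
C: 12.9/88.3 = 0.146 J/s
B: 8.18/84.4 = 0.0969 J/s
D: 0.879/64 = 0.0137 J/s

D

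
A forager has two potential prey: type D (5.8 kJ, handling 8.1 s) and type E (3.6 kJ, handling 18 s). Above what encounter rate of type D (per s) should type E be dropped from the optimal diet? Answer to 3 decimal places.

Drop type E once their profitability E₂/h₂ falls below the rate achievable on type D alone: E₂/h₂ = λE₁/(1 + λh₁).
Solve for λ: λE₁h₂ = E₂(1 + λh₁) → λ(E₁h₂ − E₂h₁) = E₂ → λ = E₂/(E₁h₂ − E₂h₁).
λ = 3.6/(5.8×18 − 3.6×8.1) = 3.6/75.24 = 0.04785 per s.

0.048 per s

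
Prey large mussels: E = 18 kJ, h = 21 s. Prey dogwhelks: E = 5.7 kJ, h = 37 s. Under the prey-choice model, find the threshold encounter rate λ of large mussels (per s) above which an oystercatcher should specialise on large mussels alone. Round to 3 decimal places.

The zero-one rule: include dogwhelks iff E₂/h₂ > λE₁/(1+λh₁). Equality gives the switch point.
λE₁h₂ = E₂ + λE₂h₁ ⇒ λ = E₂/(E₁h₂ − E₂h₁) = 5.7/(666 − 119.7) = 0.01043 per s.

0.010 per s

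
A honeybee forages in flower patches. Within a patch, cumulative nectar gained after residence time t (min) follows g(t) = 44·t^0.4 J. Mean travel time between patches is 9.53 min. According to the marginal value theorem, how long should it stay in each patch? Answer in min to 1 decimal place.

Maximise g(t)/(T+t): set derivative to zero → g'(t)(T+t) = g(t).
g'(t) = 0.4·44·t^-0.6. Setting 0.4·44·t^-0.6 = 44·t^0.4/(9.53+t) gives 0.4(9.53+t) = t, so 0.60·t = 0.4×9.53.
t* = 0.4×9.53/0.60 = 6.353 min.

6.4 min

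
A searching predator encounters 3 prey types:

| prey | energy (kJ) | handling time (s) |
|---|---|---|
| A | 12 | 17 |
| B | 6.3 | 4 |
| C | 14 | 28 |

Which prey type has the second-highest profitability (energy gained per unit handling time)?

A

Profitability E/h (kJ/s): A = 12/17 = 0.706, B = 6.3/4 = 1.57, C = 14/28 = 0.5.
Ranked: B > A > C.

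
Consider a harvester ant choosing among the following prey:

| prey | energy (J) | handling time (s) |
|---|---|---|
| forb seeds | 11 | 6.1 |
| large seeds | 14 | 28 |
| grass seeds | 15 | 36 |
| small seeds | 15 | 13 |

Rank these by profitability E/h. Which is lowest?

grass seeds

Profitability E/h (J/s): forb seeds = 11/6.1 = 1.8, large seeds = 14/28 = 0.5, grass seeds = 15/36 = 0.417, small seeds = 15/13 = 1.15.
Ranked: forb seeds > small seeds > large seeds > grass seeds.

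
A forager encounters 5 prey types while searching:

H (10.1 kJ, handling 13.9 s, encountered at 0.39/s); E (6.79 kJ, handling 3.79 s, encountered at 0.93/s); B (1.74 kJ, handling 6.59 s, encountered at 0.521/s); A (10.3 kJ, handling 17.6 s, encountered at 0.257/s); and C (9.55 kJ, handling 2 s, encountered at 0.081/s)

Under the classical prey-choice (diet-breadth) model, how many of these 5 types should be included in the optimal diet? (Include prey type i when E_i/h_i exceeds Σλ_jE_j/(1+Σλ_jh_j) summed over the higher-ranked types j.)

Profitabilities (E/h, kJ/s): C 4.78, E 1.79, H 0.727, A 0.585, B 0.264. Add prey in this order while the next type's profitability exceeds the intake rate on those already taken.
Rate on top 1: 0.6657. E: 1.79 > 0.6657 → include.
Rate on top 2: 1.512. H: 0.727 < 1.512 → exclude; stop.
Optimal diet: C, E — 2 of 5 types.

2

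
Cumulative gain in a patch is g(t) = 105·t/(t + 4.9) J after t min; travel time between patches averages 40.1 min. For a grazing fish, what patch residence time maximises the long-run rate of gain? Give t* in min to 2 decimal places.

14.02 min

Maximise g(t)/(T+t): set derivative to zero → g'(t)(T+t) = g(t).
g'(t) = 105·4.9/(t + 4.9)². Setting 105·4.9/(t+4.9)² = 105t/[(t+4.9)(40.1+t)] gives 4.9(40.1+t) = t(t+4.9), so t² = 4.9×40.1 = 196.5.
t* = √196.5 = 14.02 min.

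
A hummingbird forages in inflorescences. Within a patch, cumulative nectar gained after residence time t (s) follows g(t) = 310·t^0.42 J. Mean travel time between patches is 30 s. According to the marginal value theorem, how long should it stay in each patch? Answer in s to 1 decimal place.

Optimal t* satisfies g'(t*) = g(t*)/(T + t*).
g'(t) = 0.42·310·t^-0.58. Setting 0.42·310·t^-0.58 = 310·t^0.42/(30+t) gives 0.42(30+t) = t, so 0.58·t = 0.42×30.
t* = 0.42×30/0.58 = 21.72 s.

21.7 s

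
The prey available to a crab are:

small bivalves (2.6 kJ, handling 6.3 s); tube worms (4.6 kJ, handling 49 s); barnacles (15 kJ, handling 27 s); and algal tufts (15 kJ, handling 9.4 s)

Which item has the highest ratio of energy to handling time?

algal tufts

In descending order of E/h:
algal tufts: 15/9.4 = 1.6 kJ/s
barnacles: 15/27 = 0.556 kJ/s
small bivalves: 2.6/6.3 = 0.413 kJ/s
tube worms: 4.6/49 = 0.0939 kJ/s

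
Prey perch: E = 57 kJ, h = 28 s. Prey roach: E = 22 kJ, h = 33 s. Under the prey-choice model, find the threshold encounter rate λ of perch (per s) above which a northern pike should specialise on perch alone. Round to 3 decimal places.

The zero-one rule: include roach iff E₂/h₂ > λE₁/(1+λh₁). Equality gives the switch point.
λE₁h₂ = E₂ + λE₂h₁ ⇒ λ = E₂/(E₁h₂ − E₂h₁) = 22/(1881 − 616) = 0.01739 per s.

0.017 per s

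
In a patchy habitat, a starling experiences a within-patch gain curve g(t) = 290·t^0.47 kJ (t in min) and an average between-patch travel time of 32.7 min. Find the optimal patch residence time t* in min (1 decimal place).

Maximise g(t)/(T+t): set derivative to zero → g'(t)(T+t) = g(t).
g'(t) = 0.47·290·t^-0.53. Setting 0.47·290·t^-0.53 = 290·t^0.47/(32.7+t) gives 0.47(32.7+t) = t, so 0.53·t = 0.47×32.7.
t* = 0.47×32.7/0.53 = 29 min.

29.0 min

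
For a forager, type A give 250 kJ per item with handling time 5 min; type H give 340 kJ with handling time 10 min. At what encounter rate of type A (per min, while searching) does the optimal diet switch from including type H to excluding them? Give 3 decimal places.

The zero-one rule: include type H iff E₂/h₂ > λE₁/(1+λh₁). Equality gives the switch point.
λE₁h₂ = E₂ + λE₂h₁ ⇒ λ = E₂/(E₁h₂ − E₂h₁) = 340/(2500 − 1700) = 0.425 per min.

0.425 per min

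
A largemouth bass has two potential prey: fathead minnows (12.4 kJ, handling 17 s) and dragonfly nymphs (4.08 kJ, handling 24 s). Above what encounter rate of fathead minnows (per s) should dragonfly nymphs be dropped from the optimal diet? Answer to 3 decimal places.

0.018 per s

The zero-one rule: include dragonfly nymphs iff E₂/h₂ > λE₁/(1+λh₁). Equality gives the switch point.
λE₁h₂ = E₂ + λE₂h₁ ⇒ λ = E₂/(E₁h₂ − E₂h₁) = 4.08/(297.6 − 69.36) = 0.01788 per s.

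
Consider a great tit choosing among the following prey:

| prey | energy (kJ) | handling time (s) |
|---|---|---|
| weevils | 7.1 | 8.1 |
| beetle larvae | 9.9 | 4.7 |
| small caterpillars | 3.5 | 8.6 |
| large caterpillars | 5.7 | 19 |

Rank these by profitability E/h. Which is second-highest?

weevils

In descending order of E/h:
beetle larvae: 9.9/4.7 = 2.11 kJ/s
weevils: 7.1/8.1 = 0.877 kJ/s
small caterpillars: 3.5/8.6 = 0.407 kJ/s
large caterpillars: 5.7/19 = 0.3 kJ/s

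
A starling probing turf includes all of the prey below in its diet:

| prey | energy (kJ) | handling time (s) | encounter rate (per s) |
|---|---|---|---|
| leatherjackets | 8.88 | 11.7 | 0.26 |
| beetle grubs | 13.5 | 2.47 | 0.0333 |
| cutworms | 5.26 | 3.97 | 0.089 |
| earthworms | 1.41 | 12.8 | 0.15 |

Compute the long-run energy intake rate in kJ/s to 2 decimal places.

Energy encountered per unit search time: 0.26×8.88 + 0.0333×13.5 + 0.089×5.26 + 0.15×1.41 = 3.438 kJ/s.
Handling time per unit search time: 0.26×11.7 + 0.0333×2.47 + 0.089×3.97 + 0.15×12.8 = 5.398.
Rate = 3.438/(1 + 5.398) = 0.5374 kJ/s.

0.54 kJ/s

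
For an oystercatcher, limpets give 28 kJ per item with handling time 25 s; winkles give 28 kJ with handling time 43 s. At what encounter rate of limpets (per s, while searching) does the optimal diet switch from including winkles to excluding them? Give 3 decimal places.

At the threshold, the rate on limpets alone equals the profitability of winkles: λ·28/(1 + λ·25) = 28/43 = 0.6512.
Rearranging, λ(28 − 0.6512×25) = 0.6512, so λ = 0.6512/11.72 = 0.05556 per s.

0.056 per s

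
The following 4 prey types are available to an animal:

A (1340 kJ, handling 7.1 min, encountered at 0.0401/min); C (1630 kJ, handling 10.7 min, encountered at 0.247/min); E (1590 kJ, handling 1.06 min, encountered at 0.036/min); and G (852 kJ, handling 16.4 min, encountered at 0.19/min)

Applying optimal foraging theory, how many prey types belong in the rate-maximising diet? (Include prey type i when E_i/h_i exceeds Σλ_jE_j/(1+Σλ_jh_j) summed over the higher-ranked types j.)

Rank by E/h (kJ/min): E 1.5e+03, A 189, C 152, G 52. Include each in turn until the next type's E/h falls below the running intake rate.
Rate on top 1: 55.14. A: 189 > 55.14 → include.
Rate on top 2: 83.89. C: 152 > 83.89 → include.
Rate on top 3: 129.5. G: 52 < 129.5 → exclude; stop.
Optimal diet: E, A, C — 3 of 4 types.

3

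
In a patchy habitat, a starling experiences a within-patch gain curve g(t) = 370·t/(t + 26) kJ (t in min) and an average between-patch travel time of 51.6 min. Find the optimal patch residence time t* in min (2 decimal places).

36.63 min

Maximise g(t)/(T+t): set derivative to zero → g'(t)(T+t) = g(t).
g'(t) = 370·26/(t + 26)². Setting 370·26/(t+26)² = 370t/[(t+26)(51.6+t)] gives 26(51.6+t) = t(t+26), so t² = 26×51.6 = 1342.
t* = √1342 = 36.63 min.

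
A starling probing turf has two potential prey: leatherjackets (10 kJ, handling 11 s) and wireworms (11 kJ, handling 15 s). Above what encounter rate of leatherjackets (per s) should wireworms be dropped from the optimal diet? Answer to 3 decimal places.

Drop wireworms once their profitability E₂/h₂ falls below the rate achievable on leatherjackets alone: E₂/h₂ = λE₁/(1 + λh₁).
Solve for λ: λE₁h₂ = E₂(1 + λh₁) → λ(E₁h₂ − E₂h₁) = E₂ → λ = E₂/(E₁h₂ − E₂h₁).
λ = 11/(10×15 − 11×11) = 11/29 = 0.3793 per s.

0.379 per s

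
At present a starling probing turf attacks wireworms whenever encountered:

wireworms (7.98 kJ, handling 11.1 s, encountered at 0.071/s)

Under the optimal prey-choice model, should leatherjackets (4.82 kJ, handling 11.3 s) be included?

Current rate: (0.071×7.98)/(1 + 0.071×11.1) = 0.3169 kJ/s.
leatherjackets: E/h = 4.82/11.3 = 0.4265 kJ/s.
Since 0.4265 > R, including leatherjackets increases the long-run rate.

Yes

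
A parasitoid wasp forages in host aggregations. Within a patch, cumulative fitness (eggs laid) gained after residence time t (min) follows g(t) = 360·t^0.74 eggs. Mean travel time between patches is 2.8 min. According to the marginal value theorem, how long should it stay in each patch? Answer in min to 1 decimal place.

8.0 min

By the marginal value theorem, leave when the instantaneous gain rate g'(t) equals the habitat-wide average g(t)/(T + t).
g'(t) = 0.74·360·t^-0.26. Setting 0.74·360·t^-0.26 = 360·t^0.74/(2.8+t) gives 0.74(2.8+t) = t, so 0.26·t = 0.74×2.8.
t* = 0.74×2.8/0.26 = 7.969 min.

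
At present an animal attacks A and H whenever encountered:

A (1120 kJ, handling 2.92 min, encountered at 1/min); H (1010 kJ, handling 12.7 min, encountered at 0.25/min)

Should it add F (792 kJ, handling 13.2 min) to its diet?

No

Intake rate on the current diet: R = (1×1120 + 0.25×1010) / (1 + 1×2.92 + 0.25×12.7) = 1372/7.095 = 193.4 kJ/min.
F: E/h = 792/13.2 = 60 kJ/min.
Since 60 < R, time spent handling F is better spent searching.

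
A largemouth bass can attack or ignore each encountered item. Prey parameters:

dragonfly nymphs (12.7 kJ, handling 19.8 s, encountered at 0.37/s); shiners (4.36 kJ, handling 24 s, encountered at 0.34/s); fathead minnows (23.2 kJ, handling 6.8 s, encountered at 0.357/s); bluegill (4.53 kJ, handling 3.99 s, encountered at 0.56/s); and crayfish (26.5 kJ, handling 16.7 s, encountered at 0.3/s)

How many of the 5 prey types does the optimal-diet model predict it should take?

E/h in descending order: fathead minnows 3.41, crayfish 1.59, bluegill 1.14, dragonfly nymphs 0.641, shiners 0.182 kJ/s. The optimal diet is the largest prefix of this list for which every included type satisfies E_i/h_i > R on the types above it.
Rate on top 1: 2.416. crayfish: 1.59 < 2.416 → exclude; stop.
Optimal diet: fathead minnows — 1 of 5 types.

1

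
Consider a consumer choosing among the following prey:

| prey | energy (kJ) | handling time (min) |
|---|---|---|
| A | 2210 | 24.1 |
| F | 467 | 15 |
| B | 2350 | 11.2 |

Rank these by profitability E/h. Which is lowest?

Profitability E/h (kJ/min): A = 2210/24.1 = 91.7, F = 467/15 = 31.1, B = 2350/11.2 = 210.
Ranked: B > A > F.

F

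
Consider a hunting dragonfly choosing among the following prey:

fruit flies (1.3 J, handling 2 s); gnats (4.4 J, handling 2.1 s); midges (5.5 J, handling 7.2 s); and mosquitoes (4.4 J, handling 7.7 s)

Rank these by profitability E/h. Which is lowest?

Profitability E/h (J/s): fruit flies = 1.3/2 = 0.65, gnats = 4.4/2.1 = 2.1, midges = 5.5/7.2 = 0.764, mosquitoes = 4.4/7.7 = 0.571.
Ranked: gnats > midges > fruit flies > mosquitoes.

mosquitoes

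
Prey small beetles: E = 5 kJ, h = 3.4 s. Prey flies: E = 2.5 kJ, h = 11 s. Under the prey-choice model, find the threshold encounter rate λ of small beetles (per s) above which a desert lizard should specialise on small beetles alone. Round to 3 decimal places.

The zero-one rule: include flies iff E₂/h₂ > λE₁/(1+λh₁). Equality gives the switch point.
λE₁h₂ = E₂ + λE₂h₁ ⇒ λ = E₂/(E₁h₂ − E₂h₁) = 2.5/(55 − 8.5) = 0.05376 per s.

0.054 per s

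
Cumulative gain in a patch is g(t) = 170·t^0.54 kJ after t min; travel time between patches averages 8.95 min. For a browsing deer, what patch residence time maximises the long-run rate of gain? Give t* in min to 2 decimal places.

Maximise g(t)/(T+t): set derivative to zero → g'(t)(T+t) = g(t).
g'(t) = 0.54·170·t^-0.46. Setting 0.54·170·t^-0.46 = 170·t^0.54/(8.95+t) gives 0.54(8.95+t) = t, so 0.46·t = 0.54×8.95.
t* = 0.54×8.95/0.46 = 10.51 min.

10.51 min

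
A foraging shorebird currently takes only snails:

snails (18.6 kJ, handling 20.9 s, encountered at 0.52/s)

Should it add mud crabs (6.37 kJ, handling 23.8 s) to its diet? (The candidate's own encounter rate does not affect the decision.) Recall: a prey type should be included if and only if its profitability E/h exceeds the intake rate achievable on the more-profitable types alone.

On snails alone, R = ΣλE/(1+Σλh) = 9.672/11.87 = 0.815 kJ/s.
Profitability of mud crabs: 6.37/23.8 = 0.2676 kJ/s.
Since 0.2676 < R, time spent handling mud crabs is better spent searching.

No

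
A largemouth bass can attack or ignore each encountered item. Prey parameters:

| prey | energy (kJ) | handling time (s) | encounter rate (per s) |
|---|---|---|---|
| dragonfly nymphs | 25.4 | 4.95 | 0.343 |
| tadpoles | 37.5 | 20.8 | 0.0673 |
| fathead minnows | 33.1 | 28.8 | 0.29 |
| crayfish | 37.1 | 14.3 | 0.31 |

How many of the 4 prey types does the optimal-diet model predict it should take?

1

Profitabilities (E/h, kJ/s): dragonfly nymphs 5.13, crayfish 2.59, tadpoles 1.8, fathead minnows 1.15. Add prey in this order while the next type's profitability exceeds the intake rate on those already taken.
Rate on top 1: 3.229. crayfish: 2.59 < 3.229 → exclude; stop.
Optimal diet: dragonfly nymphs — 1 of 4 types.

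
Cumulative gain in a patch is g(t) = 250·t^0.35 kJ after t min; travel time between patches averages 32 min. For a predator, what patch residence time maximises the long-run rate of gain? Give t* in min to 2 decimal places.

17.23 min

Maximise g(t)/(T+t): set derivative to zero → g'(t)(T+t) = g(t).
g'(t) = 0.35·250·t^-0.65. Setting 0.35·250·t^-0.65 = 250·t^0.35/(32+t) gives 0.35(32+t) = t, so 0.65·t = 0.35×32.
t* = 0.35×32/0.65 = 17.23 min.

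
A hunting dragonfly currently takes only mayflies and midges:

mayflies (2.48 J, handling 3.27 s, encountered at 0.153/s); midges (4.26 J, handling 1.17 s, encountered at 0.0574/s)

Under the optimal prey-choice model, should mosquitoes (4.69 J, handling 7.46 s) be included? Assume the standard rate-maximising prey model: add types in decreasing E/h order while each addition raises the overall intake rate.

Intake rate on the current diet: R = (0.153×2.48 + 0.0574×4.26) / (1 + 0.153×3.27 + 0.0574×1.17) = 0.624/1.567 = 0.3981 J/s.
mosquitoes: E/h = 4.69/7.46 = 0.6287 J/s.
Since 0.6287 > R, including mosquitoes increases the long-run rate.

Yes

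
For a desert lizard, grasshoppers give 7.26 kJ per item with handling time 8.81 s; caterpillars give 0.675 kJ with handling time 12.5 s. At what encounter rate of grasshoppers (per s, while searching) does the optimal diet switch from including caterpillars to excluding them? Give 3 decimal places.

Drop caterpillars once their profitability E₂/h₂ falls below the rate achievable on grasshoppers alone: E₂/h₂ = λE₁/(1 + λh₁).
Solve for λ: λE₁h₂ = E₂(1 + λh₁) → λ(E₁h₂ − E₂h₁) = E₂ → λ = E₂/(E₁h₂ − E₂h₁).
λ = 0.675/(7.26×12.5 − 0.675×8.81) = 0.675/84.8 = 0.00796 per s.

0.008 per s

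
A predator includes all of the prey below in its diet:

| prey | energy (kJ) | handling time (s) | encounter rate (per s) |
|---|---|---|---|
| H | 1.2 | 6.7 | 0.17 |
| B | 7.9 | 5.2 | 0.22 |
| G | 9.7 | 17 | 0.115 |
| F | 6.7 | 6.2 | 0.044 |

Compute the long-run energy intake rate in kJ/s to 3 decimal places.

0.608 kJ/s

R = Σλ_iE_i / (1 + Σλ_ih_i)
Numerator: 0.17×1.2 + 0.22×7.9 + 0.115×9.7 + 0.044×6.7 = 3.352
Denominator: 1 + 0.17×6.7 + 0.22×5.2 + 0.115×17 + 0.044×6.2 = 5.511
R = 3.352/5.511 = 0.6083 kJ/s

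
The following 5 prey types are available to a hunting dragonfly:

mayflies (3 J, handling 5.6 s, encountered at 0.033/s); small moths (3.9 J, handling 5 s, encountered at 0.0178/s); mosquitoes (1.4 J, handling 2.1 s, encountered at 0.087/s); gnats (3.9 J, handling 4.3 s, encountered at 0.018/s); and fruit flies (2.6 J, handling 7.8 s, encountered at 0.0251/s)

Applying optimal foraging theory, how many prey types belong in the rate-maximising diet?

Rank by E/h (J/s): gnats 0.907, small moths 0.78, mosquitoes 0.667, mayflies 0.536, fruit flies 0.333. Include each in turn until the next type's E/h falls below the running intake rate.
Rate on top 1: 0.06516. small moths: 0.78 > 0.06516 → include.
Rate on top 2: 0.1197. mosquitoes: 0.667 > 0.1197 → include.
Rate on top 3: 0.1938. mayflies: 0.536 > 0.1938 → include.
Rate on top 4: 0.235. fruit flies: 0.333 > 0.235 → include.
Optimal diet: gnats, small moths, mosquitoes, mayflies, fruit flies — 5 of 5 types.

5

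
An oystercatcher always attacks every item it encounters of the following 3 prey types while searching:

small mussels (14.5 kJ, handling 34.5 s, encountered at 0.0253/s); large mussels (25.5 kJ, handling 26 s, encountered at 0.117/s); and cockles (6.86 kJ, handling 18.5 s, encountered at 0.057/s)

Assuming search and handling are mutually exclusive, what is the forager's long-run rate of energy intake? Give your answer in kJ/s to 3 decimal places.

0.627 kJ/s

Energy encountered per unit search time: 0.0253×14.5 + 0.117×25.5 + 0.057×6.86 = 3.741 kJ/s.
Handling time per unit search time: 0.0253×34.5 + 0.117×26 + 0.057×18.5 = 4.969.
Rate = 3.741/(1 + 4.969) = 0.6268 kJ/s.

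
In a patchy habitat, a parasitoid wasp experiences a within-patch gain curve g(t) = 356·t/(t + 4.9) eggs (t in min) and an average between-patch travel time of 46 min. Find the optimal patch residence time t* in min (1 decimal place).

By the marginal value theorem, leave when the instantaneous gain rate g'(t) equals the habitat-wide average g(t)/(T + t).
g'(t) = 356·4.9/(t + 4.9)². Setting 356·4.9/(t+4.9)² = 356t/[(t+4.9)(46+t)] gives 4.9(46+t) = t(t+4.9), so t² = 4.9×46 = 225.4.
t* = √225.4 = 15.01 min.

15.0 min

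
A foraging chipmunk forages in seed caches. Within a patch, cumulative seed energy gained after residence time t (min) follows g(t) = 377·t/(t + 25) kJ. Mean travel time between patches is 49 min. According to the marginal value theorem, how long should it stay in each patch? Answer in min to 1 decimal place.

Optimal t* satisfies g'(t*) = g(t*)/(T + t*).
g'(t) = 377·25/(t + 25)². Setting 377·25/(t+25)² = 377t/[(t+25)(49+t)] gives 25(49+t) = t(t+25), so t² = 25×49 = 1225.
t* = √1225 = 35 min.

35.0 min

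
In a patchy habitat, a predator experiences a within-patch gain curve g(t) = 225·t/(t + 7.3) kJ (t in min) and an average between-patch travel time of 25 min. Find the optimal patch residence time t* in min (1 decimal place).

13.5 min

By the marginal value theorem, leave when the instantaneous gain rate g'(t) equals the habitat-wide average g(t)/(T + t).
g'(t) = 225·7.3/(t + 7.3)². Setting 225·7.3/(t+7.3)² = 225t/[(t+7.3)(25+t)] gives 7.3(25+t) = t(t+7.3), so t² = 7.3×25 = 182.5.
t* = √182.5 = 13.51 min.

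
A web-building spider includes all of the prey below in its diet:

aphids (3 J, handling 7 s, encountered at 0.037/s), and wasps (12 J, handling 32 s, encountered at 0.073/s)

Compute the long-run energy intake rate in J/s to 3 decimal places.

R = (0.037×3 + 0.073×12) / (1 + 0.037×7 + 0.073×32) = 0.987/3.595 = 0.2745 J/s.

0.275 J/s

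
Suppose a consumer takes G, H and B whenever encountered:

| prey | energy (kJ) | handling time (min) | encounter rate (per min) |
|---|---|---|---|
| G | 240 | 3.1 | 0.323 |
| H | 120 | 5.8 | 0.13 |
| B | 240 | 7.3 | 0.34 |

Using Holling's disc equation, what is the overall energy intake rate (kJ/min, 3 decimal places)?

R = (0.323×240 + 0.13×120 + 0.34×240) / (1 + 0.323×3.1 + 0.13×5.8 + 0.34×7.3) = 174.7/5.237 = 33.36 kJ/min.

33.361 kJ/min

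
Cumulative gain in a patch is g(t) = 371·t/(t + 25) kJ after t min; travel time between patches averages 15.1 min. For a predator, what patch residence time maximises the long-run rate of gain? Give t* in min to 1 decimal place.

19.4 min

Optimal t* satisfies g'(t*) = g(t*)/(T + t*).
g'(t) = 371·25/(t + 25)². Setting 371·25/(t+25)² = 371t/[(t+25)(15.1+t)] gives 25(15.1+t) = t(t+25), so t² = 25×15.1 = 377.5.
t* = √377.5 = 19.43 min.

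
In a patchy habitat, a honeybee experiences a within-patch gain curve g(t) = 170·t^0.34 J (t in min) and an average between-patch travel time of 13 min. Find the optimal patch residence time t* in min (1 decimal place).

6.7 min

By the marginal value theorem, leave when the instantaneous gain rate g'(t) equals the habitat-wide average g(t)/(T + t).
g'(t) = 0.34·170·t^-0.66. Setting 0.34·170·t^-0.66 = 170·t^0.34/(13+t) gives 0.34(13+t) = t, so 0.66·t = 0.34×13.
t* = 0.34×13/0.66 = 6.697 min.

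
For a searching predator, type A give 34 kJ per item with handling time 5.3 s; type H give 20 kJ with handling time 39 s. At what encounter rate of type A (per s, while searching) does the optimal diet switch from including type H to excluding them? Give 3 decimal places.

At the threshold, the rate on type A alone equals the profitability of type H: λ·34/(1 + λ·5.3) = 20/39 = 0.5128.
Rearranging, λ(34 − 0.5128×5.3) = 0.5128, so λ = 0.5128/31.28 = 0.01639 per s.

0.016 per s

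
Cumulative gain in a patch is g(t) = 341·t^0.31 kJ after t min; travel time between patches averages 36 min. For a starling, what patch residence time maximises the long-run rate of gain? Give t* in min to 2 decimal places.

Optimal t* satisfies g'(t*) = g(t*)/(T + t*).
g'(t) = 0.31·341·t^-0.69. Setting 0.31·341·t^-0.69 = 341·t^0.31/(36+t) gives 0.31(36+t) = t, so 0.69·t = 0.31×36.
t* = 0.31×36/0.69 = 16.17 min.

16.17 min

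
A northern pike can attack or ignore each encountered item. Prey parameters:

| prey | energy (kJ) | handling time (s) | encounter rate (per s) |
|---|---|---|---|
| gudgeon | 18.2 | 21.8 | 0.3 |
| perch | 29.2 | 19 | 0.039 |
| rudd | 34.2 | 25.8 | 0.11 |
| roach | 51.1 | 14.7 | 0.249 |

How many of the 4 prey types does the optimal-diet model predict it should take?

1

E/h in descending order: roach 3.48, perch 1.54, rudd 1.33, gudgeon 0.835 kJ/s. The optimal diet is the largest prefix of this list for which every included type satisfies E_i/h_i > R on the types above it.
Rate on top 1: 2.73. perch: 1.54 < 2.73 → exclude; stop.
Optimal diet: roach — 1 of 4 types.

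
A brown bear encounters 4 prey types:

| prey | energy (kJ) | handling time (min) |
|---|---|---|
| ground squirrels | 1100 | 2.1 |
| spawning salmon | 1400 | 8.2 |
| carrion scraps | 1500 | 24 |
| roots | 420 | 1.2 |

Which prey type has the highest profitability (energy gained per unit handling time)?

Profitability E/h (kJ/min): ground squirrels = 1100/2.1 = 524, spawning salmon = 1400/8.2 = 171, carrion scraps = 1500/24 = 62.5, roots = 420/1.2 = 350.
Ranked: ground squirrels > roots > spawning salmon > carrion scraps.

ground squirrels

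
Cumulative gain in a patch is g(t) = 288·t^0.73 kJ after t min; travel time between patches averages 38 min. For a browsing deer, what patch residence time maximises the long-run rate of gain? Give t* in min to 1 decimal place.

102.7 min

Optimal t* satisfies g'(t*) = g(t*)/(T + t*).
g'(t) = 0.73·288·t^-0.27. Setting 0.73·288·t^-0.27 = 288·t^0.73/(38+t) gives 0.73(38+t) = t, so 0.27·t = 0.73×38.
t* = 0.73×38/0.27 = 102.7 min.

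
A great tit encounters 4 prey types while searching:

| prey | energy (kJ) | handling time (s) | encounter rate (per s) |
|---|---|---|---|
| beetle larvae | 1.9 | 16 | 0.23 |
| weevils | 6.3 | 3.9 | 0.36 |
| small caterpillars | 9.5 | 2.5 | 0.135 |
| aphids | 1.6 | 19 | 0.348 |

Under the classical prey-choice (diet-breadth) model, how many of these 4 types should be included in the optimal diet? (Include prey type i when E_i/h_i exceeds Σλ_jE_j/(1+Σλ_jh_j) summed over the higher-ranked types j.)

2

Profitabilities (E/h, kJ/s): small caterpillars 3.8, weevils 1.62, beetle larvae 0.119, aphids 0.0842. Add prey in this order while the next type's profitability exceeds the intake rate on those already taken.
Rate on top 1: 0.9589. weevils: 1.62 > 0.9589 → include.
Rate on top 2: 1.295. beetle larvae: 0.119 < 1.295 → exclude; stop.
Optimal diet: small caterpillars, weevils — 2 of 4 types.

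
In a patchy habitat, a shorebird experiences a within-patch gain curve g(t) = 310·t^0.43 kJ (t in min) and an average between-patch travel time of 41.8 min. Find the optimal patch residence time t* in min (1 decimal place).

31.5 min

Optimal t* satisfies g'(t*) = g(t*)/(T + t*).
g'(t) = 0.43·310·t^-0.57. Setting 0.43·310·t^-0.57 = 310·t^0.43/(41.8+t) gives 0.43(41.8+t) = t, so 0.57·t = 0.43×41.8.
t* = 0.43×41.8/0.57 = 31.53 min.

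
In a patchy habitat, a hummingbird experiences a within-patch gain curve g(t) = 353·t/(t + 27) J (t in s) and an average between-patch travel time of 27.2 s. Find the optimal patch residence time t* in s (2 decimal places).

27.10 s

Maximise g(t)/(T+t): set derivative to zero → g'(t)(T+t) = g(t).
g'(t) = 353·27/(t + 27)². Setting 353·27/(t+27)² = 353t/[(t+27)(27.2+t)] gives 27(27.2+t) = t(t+27), so t² = 27×27.2 = 734.4.
t* = √734.4 = 27.1 s.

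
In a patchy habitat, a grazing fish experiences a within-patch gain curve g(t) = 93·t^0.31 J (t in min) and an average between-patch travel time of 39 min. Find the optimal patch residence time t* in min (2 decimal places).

Maximise g(t)/(T+t): set derivative to zero → g'(t)(T+t) = g(t).
g'(t) = 0.31·93·t^-0.69. Setting 0.31·93·t^-0.69 = 93·t^0.31/(39+t) gives 0.31(39+t) = t, so 0.69·t = 0.31×39.
t* = 0.31×39/0.69 = 17.52 min.

17.52 min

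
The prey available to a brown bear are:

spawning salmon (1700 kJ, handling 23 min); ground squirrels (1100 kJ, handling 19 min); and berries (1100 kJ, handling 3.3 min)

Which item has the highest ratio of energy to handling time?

berries

Profitability E/h (kJ/min): spawning salmon = 1700/23 = 73.9, ground squirrels = 1100/19 = 57.9, berries = 1100/3.3 = 333.
Ranked: berries > spawning salmon > ground squirrels.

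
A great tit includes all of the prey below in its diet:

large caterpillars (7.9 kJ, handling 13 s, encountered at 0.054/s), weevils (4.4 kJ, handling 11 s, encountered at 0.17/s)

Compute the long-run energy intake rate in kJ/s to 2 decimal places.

0.33 kJ/s

R = Σλ_iE_i / (1 + Σλ_ih_i)
Numerator: 0.054×7.9 + 0.17×4.4 = 1.175
Denominator: 1 + 0.054×13 + 0.17×11 = 3.572
R = 1.175/3.572 = 0.3288 kJ/s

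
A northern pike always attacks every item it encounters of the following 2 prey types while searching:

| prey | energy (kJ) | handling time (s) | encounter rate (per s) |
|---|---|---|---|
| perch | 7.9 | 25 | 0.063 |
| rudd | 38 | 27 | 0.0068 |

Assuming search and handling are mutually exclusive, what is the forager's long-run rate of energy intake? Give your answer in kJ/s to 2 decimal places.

0.27 kJ/s

R = Σλ_iE_i / (1 + Σλ_ih_i)
Numerator: 0.063×7.9 + 0.0068×38 = 0.7561
Denominator: 1 + 0.063×25 + 0.0068×27 = 2.759
R = 0.7561/2.759 = 0.2741 kJ/s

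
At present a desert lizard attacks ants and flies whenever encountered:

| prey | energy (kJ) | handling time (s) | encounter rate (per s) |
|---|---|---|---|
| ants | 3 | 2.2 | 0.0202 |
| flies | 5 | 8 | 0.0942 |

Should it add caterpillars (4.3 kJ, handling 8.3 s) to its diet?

Current rate: (0.0202×3 + 0.0942×5)/(1 + 0.0202×2.2 + 0.0942×8) = 0.2957 kJ/s.
caterpillars: E/h = 4.3/8.3 = 0.5181 kJ/s.
0.5181 > 0.2957, so adding caterpillars raises the average — include it.

Yes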